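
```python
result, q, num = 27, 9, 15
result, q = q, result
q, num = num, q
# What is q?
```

Trace:
`result, q, num = 27, 9, 15` → result = 27; q = 9; num = 15
`result, q = q, result` → result = 9; q = 27
`q, num = num, q` → q = 15; num = 27
So q = 15

Answer: 15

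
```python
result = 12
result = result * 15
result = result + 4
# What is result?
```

Trace:
`result = 12` → result = 12
`result = result * 15` → result = 180
`result = result + 4` → result = 184
So result = 184

Answer: 184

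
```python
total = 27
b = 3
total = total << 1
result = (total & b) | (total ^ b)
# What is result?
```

Trace:
`total = 27` → total = 27
`b = 3` → b = 3
`total = total << 1` → total = 54
`result = (total & b) | (total ^ b)` → result = 55
So result = 55

Answer: 55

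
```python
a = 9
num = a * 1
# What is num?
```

Trace:
`a = 9` → a = 9
`num = a * 1` → num = 9
So num = 9

Answer: 9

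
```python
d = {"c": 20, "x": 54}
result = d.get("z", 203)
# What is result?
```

Trace:
`d = {"c": 20, "x": 54}` → d = {'c': 20, 'x': 54}
`result = d.get("z", 203)` → result = 203
So result = 203

Answer: 203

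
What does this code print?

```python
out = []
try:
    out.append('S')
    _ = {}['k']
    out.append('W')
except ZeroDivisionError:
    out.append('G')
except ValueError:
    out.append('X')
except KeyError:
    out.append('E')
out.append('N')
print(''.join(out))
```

Execution trace: 'S' (try body) → 'E' (except KeyError) → 'N' (after the try/except). Output: SEN

Answer: SEN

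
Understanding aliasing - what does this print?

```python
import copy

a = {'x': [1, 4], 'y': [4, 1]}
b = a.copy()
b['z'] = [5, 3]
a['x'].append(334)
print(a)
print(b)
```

Key concept: shallow copy of dict with mutable values.
Step by step:
`a = {'x': [1, 4], 'y': [4, 1]}` → a = {'x': [1, 4], 'y': [4, 1]}
`b = a.copy()` → b = {'x': [1, 4], 'y': [4, 1]}
`b['z'] = [5, 3]` → b = {'x': [1, 4], 'y': [4, 1], 'z': [5, 3]}
`a['x'].append(334)` → a = {'x': [1, 4, 334], 'y': [4, 1]}; b = {'x': [1, 4, 334], 'y': [4, 1], 'z': [5, 3]}
`print(a)` → prints {'x': [1, 4, 334], 'y': [4, 1]}
`print(b)` → prints {'x': [1, 4, 334], 'y': [4, 1], 'z': [5, 3]}

Answer:
{'x': [1, 4, 334], 'y': [4, 1]}
{'x': [1, 4, 334], 'y': [4, 1], 'z': [5, 3]}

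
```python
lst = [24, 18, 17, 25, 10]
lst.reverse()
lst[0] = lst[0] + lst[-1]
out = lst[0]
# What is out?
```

Trace:
`lst = [24, 18, 17, 25, 10]` → lst = [24, 18, 17, 25, 10]
`lst.reverse()` → lst = [10, 25, 17, 18, 24]
`lst[0] = lst[0] + lst[-1]` → lst = [34, 25, 17, 18, 24]
`out = lst[0]` → out = 34
So out = 34

Answer: 34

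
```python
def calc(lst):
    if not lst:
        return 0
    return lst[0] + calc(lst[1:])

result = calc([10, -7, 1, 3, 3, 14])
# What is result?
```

10 + (-7) + 1 + 3 + 3 + 14 + 0 = 24

Answer: 24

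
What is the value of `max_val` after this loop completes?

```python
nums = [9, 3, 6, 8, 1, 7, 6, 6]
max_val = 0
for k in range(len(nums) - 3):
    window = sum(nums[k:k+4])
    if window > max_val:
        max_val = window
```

Max sum of 4-element window in [9, 3, 6, 8, 1, 7, 6, 6]
`max_val` takes the values: 0 → 26

Answer: 26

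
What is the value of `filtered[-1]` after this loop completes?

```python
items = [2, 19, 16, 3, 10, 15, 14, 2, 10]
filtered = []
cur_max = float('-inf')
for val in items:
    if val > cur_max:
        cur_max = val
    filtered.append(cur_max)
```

Running max ends at 19
`filtered` takes the values: [] → [2] → [2, 19] → [2, 19, 19] → [2, 19, 19, 19] → [2, 19, 19, 19, 19] → [2, 19, 19, 19, 19, 19] → [2, 19, 19, 19, 19, 19, 19] → [2, 19, 19, 19, 19, 19, 19, 19] → [2, 19, 19, 19, 19, 19, 19, 19, 19]
So `filtered[-1]` = 19

Answer: 19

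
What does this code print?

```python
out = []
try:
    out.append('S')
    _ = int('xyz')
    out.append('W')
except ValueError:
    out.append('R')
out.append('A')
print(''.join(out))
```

Execution trace: 'S' (try body) → 'R' (except ValueError) → 'A' (after the try/except). Output: SRA

Answer: SRA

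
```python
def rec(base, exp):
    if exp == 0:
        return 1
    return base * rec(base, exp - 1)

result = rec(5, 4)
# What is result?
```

rec(5, 4) = 5 * 5 * 5 * 5 = 625

Answer: 625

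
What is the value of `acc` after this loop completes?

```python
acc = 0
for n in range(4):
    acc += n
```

Sum of 0 to 3 = 6
`acc` takes the values: 0 → 1 → 3 → 6

Answer: 6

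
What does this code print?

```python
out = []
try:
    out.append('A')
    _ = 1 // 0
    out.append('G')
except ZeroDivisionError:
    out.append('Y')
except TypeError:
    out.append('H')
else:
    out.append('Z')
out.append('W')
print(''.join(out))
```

Execution trace: 'A' (try body) → 'Y' (except ZeroDivisionError) → 'W' (after the try/except). Output: AYW

Answer: AYW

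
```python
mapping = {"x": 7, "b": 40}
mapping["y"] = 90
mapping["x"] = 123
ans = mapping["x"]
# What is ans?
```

Trace:
`mapping = {"x": 7, "b": 40}` → mapping = {'x': 7, 'b': 40}
`mapping["y"] = 90` → mapping = {'x': 7, 'b': 40, 'y': 90}
`mapping["x"] = 123` → mapping = {'x': 123, 'b': 40, 'y': 90}
`ans = mapping["x"]` → ans = 123
So ans = 123

Answer: 123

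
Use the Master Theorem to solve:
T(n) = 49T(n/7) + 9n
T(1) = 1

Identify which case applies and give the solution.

a=49, b=7, f(n)=9n. log_7(49) = 2. Since c=1 < 2, Case 1 applies: T(n) = Θ(n^log_b(a)) = O(n^2).

Answer: O(n^2) - Case 1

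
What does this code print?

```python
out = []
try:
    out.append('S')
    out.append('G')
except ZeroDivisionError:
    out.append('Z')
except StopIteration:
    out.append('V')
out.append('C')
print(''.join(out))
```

Execution trace: 'S' (try body) → 'G' (try body, no exception) → 'C' (after the try/except). Output: SGC

Answer: SGC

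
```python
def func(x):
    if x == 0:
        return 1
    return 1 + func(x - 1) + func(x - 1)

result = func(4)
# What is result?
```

func(x) = 1 + 2·func(x-1), func(0)=1. Closed form: (1+1)·2^4 - 1 = 31.

Answer: 31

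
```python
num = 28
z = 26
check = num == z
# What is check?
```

Trace:
`num = 28` → num = 28
`z = 26` → z = 26
`check = num == z` → check = False
So check = False

Answer: False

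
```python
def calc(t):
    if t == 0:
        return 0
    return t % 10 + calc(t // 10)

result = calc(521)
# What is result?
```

Sum of digits of 521: 1 + 2 + 5 = 8

Answer: 8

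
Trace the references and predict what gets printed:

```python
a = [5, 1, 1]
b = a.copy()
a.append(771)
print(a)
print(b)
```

Key concept: list.copy() creates independent copy.
Step by step:
`a = [5, 1, 1]` → a = [5, 1, 1]
`b = a.copy()` → b = [5, 1, 1]
`a.append(771)` → a = [5, 1, 1, 771]
`print(a)` → prints [5, 1, 1, 771]
`print(b)` → prints [5, 1, 1]

Answer:
[5, 1, 1, 771]
[5, 1, 1]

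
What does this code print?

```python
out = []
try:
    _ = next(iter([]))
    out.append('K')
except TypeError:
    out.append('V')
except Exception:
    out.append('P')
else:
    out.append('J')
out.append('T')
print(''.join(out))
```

Execution trace: 'P' (except Exception) → 'T' (after the try/except). Output: PT

Answer: PT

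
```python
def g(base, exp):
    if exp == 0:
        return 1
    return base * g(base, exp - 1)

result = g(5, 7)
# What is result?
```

g(5, 7) = 5 * 5 * 5 * 5 * 5 * 5 * 5 = 78125

Answer: 78125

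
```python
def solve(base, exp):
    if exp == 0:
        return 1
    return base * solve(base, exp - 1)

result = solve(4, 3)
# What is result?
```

solve(4, 3) = 4 * 4 * 4 = 64

Answer: 64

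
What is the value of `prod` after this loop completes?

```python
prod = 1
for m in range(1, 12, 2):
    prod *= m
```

Product of 1, 3, 5, ... up to 11
`prod` takes the values: 1 → 3 → 15 → 105 → 945 → 10395

Answer: 10395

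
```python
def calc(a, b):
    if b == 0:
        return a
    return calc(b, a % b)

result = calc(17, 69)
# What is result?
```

calc(17, 69) -> calc(69, 17) -> calc(17, 1) -> calc(1, 0) -> 1

Answer: 1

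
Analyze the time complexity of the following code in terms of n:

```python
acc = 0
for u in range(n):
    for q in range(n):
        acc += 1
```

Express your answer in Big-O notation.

Each loop level contributes: n × n. Multiplying the contributions gives O(n^2).

Answer: O(n^2)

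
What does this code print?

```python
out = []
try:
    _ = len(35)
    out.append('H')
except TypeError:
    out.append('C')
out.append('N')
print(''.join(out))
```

Execution trace: 'C' (except TypeError) → 'N' (after the try/except). Output: CN

Answer: CN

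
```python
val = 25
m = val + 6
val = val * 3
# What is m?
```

Trace:
`val = 25` → val = 25
`m = val + 6` → m = 31
`val = val * 3` → val = 75
So m = 31

Answer: 31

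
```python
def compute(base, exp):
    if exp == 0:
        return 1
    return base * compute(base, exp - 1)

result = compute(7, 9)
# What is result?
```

compute(7, 9) = 7 * 7 * 7 * 7 * 7 * 7 * 7 * 7 * 7 = 40353607

Answer: 40353607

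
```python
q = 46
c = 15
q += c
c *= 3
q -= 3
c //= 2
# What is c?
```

Trace:
`q = 46` → q = 46
`c = 15` → c = 15
`q += c` → q = 61
`c *= 3` → c = 45
`q -= 3` → q = 58
`c //= 2` → c = 22
So c = 22

Answer: 22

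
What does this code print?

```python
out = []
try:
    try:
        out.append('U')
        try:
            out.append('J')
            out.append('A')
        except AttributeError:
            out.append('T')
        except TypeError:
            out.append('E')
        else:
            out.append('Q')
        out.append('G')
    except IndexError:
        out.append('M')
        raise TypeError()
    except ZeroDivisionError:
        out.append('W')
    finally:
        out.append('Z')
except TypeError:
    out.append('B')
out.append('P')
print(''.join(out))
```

Execution trace: 'U' (try body) → 'J' (inner try body) → 'A' (inner try body, no exception) → 'Q' (inner else) → 'G' (try body, no exception) → 'Z' (finally) → 'P' (after the try/except). Output: UJAQGZP

Answer: UJAQGZP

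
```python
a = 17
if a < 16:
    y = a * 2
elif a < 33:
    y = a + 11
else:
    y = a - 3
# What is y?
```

Trace:
`a = 17` → a = 17
`if a < 16: ...` → a < 16 is False, a < 33 is True → y = 28
So y = 28

Answer: 28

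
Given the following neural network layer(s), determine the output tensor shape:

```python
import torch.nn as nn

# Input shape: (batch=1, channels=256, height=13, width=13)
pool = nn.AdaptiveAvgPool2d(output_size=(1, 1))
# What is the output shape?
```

Input: (1, 256, 13, 13) -> Output: (1, 256, 1, 1)

Answer: (1, 256, 1, 1)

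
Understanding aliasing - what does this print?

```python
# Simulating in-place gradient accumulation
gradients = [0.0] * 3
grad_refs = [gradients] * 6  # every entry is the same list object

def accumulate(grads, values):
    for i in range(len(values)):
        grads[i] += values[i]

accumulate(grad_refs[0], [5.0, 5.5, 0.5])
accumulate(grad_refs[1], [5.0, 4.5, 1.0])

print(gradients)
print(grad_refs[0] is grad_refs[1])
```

Key concept: gradient accumulation aliasing.
Step by step:
`gradients = [0.0] * 3` → gradients = [0.0, 0.0, 0.0]
`grad_refs = [gradients] * 6` → grad_refs = [[0.0, 0.0, 0.0], [0.0, 0.0, 0.0], [0.0, 0.0, 0.0], [0.0, 0.0, 0.0], [0.0, 0.0, 0.0], [0.0, 0.0, 0.0]]
`accumulate(grad_refs[0], [5.0, 5.5, 0.5])` → gradients = [5.0, 5.5, 0.5]; grad_refs = [[5.0, 5.5, 0.5], [5.0, 5.5, 0.5], [5.0, 5.5, 0.5], [5.0, 5.5, 0.5], [5.0, 5.5, 0.5], [5.0, 5.5, 0.5]]
`accumulate(grad_refs[1], [5.0, 4.5, 1.0])` → gradients = [10.0, 10.0, 1.5]; grad_refs = [[10.0, 10.0, 1.5], [10.0, 10.0, 1.5], [10.0, 10.0, 1.5], [10.0, 10.0, 1.5], [10.0, 10.0, 1.5], [10.0, 10.0, 1.5]]
`print(gradients)` → prints [10.0, 10.0, 1.5]
`print(grad_refs[0] is grad_refs[1])` → prints True

Answer:
[10.0, 10.0, 1.5]
True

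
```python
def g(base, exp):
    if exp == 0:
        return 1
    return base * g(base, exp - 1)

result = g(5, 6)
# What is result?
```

g(5, 6) = 5 * 5 * 5 * 5 * 5 * 5 = 15625

Answer: 15625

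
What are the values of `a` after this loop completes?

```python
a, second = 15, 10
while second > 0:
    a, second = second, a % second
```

GCD of 15 and 10
`a` takes the values: 15 → 10 → 5

Answer: 5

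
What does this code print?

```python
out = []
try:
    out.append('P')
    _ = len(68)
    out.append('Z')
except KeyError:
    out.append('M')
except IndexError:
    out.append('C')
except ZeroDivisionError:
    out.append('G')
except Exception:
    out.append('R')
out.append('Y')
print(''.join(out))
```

Execution trace: 'P' (try body) → 'R' (except Exception) → 'Y' (after the try/except). Output: PRY

Answer: PRY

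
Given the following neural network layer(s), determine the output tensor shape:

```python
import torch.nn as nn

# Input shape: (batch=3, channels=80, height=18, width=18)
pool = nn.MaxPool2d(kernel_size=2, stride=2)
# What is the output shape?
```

Input: (3, 80, 18, 18) -> Output: (3, 80, 9, 9)

Answer: (3, 80, 9, 9)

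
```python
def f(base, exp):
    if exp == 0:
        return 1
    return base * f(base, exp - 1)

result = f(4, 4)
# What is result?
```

f(4, 4) = 4 * 4 * 4 * 4 = 256

Answer: 256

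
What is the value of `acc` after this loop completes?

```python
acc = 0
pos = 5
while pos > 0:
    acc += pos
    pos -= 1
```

Sum 5 down to 1
`acc` takes the values: 0 → 5 → 9 → 12 → 14 → 15

Answer: 15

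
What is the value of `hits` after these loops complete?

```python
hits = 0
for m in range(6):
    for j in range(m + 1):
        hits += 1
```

Triangle: 1 + 2 + ... + 6
`hits` takes the values: 0 → 1 → 2 → 3 → 4 → 5 → 6 → 7 → 8 → 9 → 10 → 11 → 12 → 13 → 14 → 15 → 16 → 17 → 18 → 19 → 20 → 21

Answer: 21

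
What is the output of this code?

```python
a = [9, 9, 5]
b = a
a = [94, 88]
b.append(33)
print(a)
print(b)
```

Key concept: rebinding vs mutation: a is rebound to a new list, b still points at the original.
Step by step:
`a = [9, 9, 5]` → a = [9, 9, 5]
`b = a` → b = [9, 9, 5] (same object as a)
`a = [94, 88]` → a = [94, 88]
`b.append(33)` → b = [9, 9, 5, 33]
`print(a)` → prints [94, 88]
`print(b)` → prints [9, 9, 5, 33]

Answer:
[94, 88]
[9, 9, 5, 33]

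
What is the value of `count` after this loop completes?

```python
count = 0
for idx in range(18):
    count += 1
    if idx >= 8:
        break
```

Loop breaks when idx reaches 8, count is 9
`count` takes the values: 0 → 1 → 2 → 3 → 4 → 5 → 6 → 7 → 8 → 9

Answer: 9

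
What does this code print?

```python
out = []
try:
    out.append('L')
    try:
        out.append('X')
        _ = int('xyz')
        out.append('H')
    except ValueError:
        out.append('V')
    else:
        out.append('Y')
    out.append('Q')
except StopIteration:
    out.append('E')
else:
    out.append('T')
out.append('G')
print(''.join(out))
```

Execution trace: 'L' (try body) → 'X' (inner try body) → 'V' (inner except ValueError) → 'Q' (try body, no exception) → 'T' (else) → 'G' (after the try/except). Output: LXVQTG

Answer: LXVQTG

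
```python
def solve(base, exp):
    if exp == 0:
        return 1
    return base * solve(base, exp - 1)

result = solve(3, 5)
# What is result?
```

solve(3, 5) = 3 * 3 * 3 * 3 * 3 = 243

Answer: 243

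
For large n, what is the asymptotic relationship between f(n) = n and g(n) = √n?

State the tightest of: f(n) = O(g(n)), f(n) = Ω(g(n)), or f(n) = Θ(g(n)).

n vs √n: f(n) = Ω(g(n)) but not O(g(n)) — n grows strictly faster than √n.

Answer: f(n) = Ω(g(n)) but not O(g(n)) — n grows strictly faster than √n.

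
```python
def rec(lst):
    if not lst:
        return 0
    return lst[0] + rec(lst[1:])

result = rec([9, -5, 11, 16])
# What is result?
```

9 + (-5) + 11 + 16 + 0 = 31

Answer: 31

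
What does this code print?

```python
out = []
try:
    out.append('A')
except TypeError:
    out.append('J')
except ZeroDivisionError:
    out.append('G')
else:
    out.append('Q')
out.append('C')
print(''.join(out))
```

Execution trace: 'A' (try body, no exception) → 'Q' (else) → 'C' (after the try/except). Output: AQC

Answer: AQC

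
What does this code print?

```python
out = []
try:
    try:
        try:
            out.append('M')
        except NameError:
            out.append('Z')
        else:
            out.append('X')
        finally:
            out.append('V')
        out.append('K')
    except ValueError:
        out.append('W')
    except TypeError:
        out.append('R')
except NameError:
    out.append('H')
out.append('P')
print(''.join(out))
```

Execution trace: 'M' (inner try body, no exception) → 'X' (inner else) → 'V' (inner finally) → 'K' (try body, no exception) → 'P' (after the try/except). Output: MXVKP

Answer: MXVKP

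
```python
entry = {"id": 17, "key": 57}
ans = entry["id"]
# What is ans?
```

Trace:
`entry = {"id": 17, "key": 57}` → entry = {'id': 17, 'key': 57}
`ans = entry["id"]` → ans = 17
So ans = 17

Answer: 17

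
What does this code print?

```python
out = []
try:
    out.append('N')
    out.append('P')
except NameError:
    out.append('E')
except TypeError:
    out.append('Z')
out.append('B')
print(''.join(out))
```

Execution trace: 'N' (try body) → 'P' (try body, no exception) → 'B' (after the try/except). Output: NPB

Answer: NPB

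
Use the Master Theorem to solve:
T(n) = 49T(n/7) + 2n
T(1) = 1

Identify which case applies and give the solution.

a=49, b=7, f(n)=2n. log_7(49) = 2. Since c=1 < 2, Case 1 applies: T(n) = Θ(n^log_b(a)) = O(n^2).

Answer: O(n^2) - Case 1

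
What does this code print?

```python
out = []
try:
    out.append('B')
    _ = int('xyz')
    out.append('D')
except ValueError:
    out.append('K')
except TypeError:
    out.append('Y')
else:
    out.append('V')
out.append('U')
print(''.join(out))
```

Execution trace: 'B' (try body) → 'K' (except ValueError) → 'U' (after the try/except). Output: BKU

Answer: BKU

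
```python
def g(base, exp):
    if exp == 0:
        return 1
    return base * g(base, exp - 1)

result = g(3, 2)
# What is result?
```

g(3, 2) = 3 * 3 = 9

Answer: 9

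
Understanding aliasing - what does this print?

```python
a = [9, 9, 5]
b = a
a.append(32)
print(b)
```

Key concept: basic list aliasing.
Step by step:
`a = [9, 9, 5]` → a = [9, 9, 5]
`b = a` → b = [9, 9, 5] (same object as a)
`a.append(32)` → a = [9, 9, 5, 32] (same object as b); b = [9, 9, 5, 32] (same object as a)
`print(b)` → prints [9, 9, 5, 32]

Answer: [9, 9, 5, 32]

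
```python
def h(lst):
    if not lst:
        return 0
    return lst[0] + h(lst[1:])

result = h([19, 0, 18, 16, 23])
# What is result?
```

19 + 0 + 18 + 16 + 23 + 0 = 76

Answer: 76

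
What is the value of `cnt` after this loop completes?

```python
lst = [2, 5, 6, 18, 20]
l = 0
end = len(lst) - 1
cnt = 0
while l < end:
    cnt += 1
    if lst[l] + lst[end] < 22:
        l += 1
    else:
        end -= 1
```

Steps to find pair summing to 22
`cnt` takes the values: 0 → 1 → 2 → 3 → 4

Answer: 4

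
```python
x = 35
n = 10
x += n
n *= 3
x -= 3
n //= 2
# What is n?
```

Trace:
`x = 35` → x = 35
`n = 10` → n = 10
`x += n` → x = 45
`n *= 3` → n = 30
`x -= 3` → x = 42
`n //= 2` → n = 15
So n = 15

Answer: 15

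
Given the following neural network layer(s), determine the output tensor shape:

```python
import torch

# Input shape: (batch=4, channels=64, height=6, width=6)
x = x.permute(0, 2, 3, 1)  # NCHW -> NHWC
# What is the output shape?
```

Input: (4, 64, 6, 6) -> Output: (4, 6, 6, 64)

Answer: (4, 6, 6, 64)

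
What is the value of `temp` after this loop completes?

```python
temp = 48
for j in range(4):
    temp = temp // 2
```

Halve 4 times: 48 // 2^4 = 3
`temp` takes the values: 48 → 24 → 12 → 6 → 3

Answer: 3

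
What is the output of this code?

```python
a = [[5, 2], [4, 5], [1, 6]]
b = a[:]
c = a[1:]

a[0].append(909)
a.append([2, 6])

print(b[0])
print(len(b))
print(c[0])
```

Key concept: slice with nested mutation.
Step by step:
`a = [[5, 2], [4, 5], [1, 6]]` → a = [[5, 2], [4, 5], [1, 6]]
`b = a[:]` → b = [[5, 2], [4, 5], [1, 6]]
`c = a[1:]` → c = [[4, 5], [1, 6]]
`a[0].append(909)` → a = [[5, 2, 909], [4, 5], [1, 6]]; b = [[5, 2, 909], [4, 5], [1, 6]]
`a.append([2, 6])` → a = [[5, 2, 909], [4, 5], [1, 6], [2, 6]]
`print(b[0])` → prints [5, 2, 909]
`print(len(b))` → prints 3
`print(c[0])` → prints [4, 5]

Answer:
[5, 2, 909]
3
[4, 5]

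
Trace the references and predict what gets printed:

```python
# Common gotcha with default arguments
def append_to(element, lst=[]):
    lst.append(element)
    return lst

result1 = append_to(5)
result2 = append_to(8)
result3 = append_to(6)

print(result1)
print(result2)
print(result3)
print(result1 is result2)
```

Key concept: mutable default argument gotcha.
Step by step:
`result1 = append_to(5)` → result1 = [5]
`result2 = append_to(8)` → result1 = [5, 8] (same object as result2); result2 = [5, 8] (same object as result1)
`result3 = append_to(6)` → result1 = [5, 8, 6] (same object as result2, result3); result2 = [5, 8, 6] (same object as result1, result3); result3 = [5, 8, 6] (same object as result1, result2)
`print(result1)` → prints [5, 8, 6]
`print(result2)` → prints [5, 8, 6]
`print(result3)` → prints [5, 8, 6]
`print(result1 is result2)` → prints True

Answer:
[5, 8, 6]
[5, 8, 6]
[5, 8, 6]
True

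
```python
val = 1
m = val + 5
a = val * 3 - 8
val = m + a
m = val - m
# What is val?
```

Trace:
`val = 1` → val = 1
`m = val + 5` → m = 6
`a = val * 3 - 8` → a = -5
`val = m + a` → val = 1
`m = val - m` → m = -5
So val = 1

Answer: 1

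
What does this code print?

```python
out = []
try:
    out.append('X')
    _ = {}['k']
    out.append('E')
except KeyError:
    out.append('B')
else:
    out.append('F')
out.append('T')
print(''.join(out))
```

Execution trace: 'X' (try body) → 'B' (except KeyError) → 'T' (after the try/except). Output: XBT

Answer: XBT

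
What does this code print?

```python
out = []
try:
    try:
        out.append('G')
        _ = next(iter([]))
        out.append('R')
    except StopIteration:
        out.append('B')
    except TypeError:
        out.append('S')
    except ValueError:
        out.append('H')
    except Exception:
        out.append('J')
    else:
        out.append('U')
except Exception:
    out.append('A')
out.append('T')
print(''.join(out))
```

Execution trace: 'G' (inner try body) → 'B' (inner except StopIteration) → 'T' (after the try/except). Output: GBT

Answer: GBT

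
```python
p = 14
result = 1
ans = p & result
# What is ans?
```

Trace:
`p = 14` → p = 14
`result = 1` → result = 1
`ans = p & result` → ans = 0
So ans = 0

Answer: 0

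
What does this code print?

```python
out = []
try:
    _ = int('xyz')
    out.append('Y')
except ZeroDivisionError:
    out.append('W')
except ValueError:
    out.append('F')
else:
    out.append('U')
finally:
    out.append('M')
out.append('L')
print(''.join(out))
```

Execution trace: 'F' (except ValueError) → 'M' (finally) → 'L' (after the try/except). Output: FML

Answer: FML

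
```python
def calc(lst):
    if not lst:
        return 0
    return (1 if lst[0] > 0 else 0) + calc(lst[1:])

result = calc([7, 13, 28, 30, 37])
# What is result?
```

Count of positive elements in [7, 13, 28, 30, 37] = 5

Answer: 5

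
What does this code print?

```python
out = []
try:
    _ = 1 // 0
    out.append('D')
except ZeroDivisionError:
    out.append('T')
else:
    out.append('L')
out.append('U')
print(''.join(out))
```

Execution trace: 'T' (except ZeroDivisionError) → 'U' (after the try/except). Output: TU

Answer: TU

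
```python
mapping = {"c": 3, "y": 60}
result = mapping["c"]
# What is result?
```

Trace:
`mapping = {"c": 3, "y": 60}` → mapping = {'c': 3, 'y': 60}
`result = mapping["c"]` → result = 3
So result = 3

Answer: 3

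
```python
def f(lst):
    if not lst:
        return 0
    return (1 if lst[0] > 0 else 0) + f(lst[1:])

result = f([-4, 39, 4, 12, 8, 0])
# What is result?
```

Count of positive elements in [-4, 39, 4, 12, 8, 0] = 4

Answer: 4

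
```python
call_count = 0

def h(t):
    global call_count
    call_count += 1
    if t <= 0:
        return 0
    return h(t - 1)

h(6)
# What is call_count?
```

Linear recursion stepping by 1: 7 calls from t=6 down to ≤0.

Answer: 7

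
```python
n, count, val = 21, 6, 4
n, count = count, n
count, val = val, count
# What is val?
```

Trace:
`n, count, val = 21, 6, 4` → n = 21; count = 6; val = 4
`n, count = count, n` → n = 6; count = 21
`count, val = val, count` → count = 4; val = 21
So val = 21

Answer: 21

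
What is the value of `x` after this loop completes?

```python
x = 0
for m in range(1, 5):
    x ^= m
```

XOR of 1 to 4
`x` takes the values: 0 → 1 → 3 → 0 → 4

Answer: 4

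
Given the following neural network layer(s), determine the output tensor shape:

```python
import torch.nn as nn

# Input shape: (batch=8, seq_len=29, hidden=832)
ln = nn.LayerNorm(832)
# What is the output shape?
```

Input: (8, 29, 832) -> Output: (8, 29, 832)

Answer: (8, 29, 832)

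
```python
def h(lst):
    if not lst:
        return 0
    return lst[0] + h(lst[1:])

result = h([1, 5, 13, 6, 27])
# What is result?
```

1 + 5 + 13 + 6 + 27 + 0 = 52

Answer: 52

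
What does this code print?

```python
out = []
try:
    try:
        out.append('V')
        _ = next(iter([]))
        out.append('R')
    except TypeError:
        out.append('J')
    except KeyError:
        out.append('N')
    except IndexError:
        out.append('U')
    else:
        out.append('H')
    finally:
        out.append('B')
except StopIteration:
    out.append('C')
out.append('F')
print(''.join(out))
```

Execution trace: 'V' (inner try body) → 'B' (inner finally) → 'C' (outer except StopIteration) → 'F' (after the try/except). Output: VBCF

Answer: VBCF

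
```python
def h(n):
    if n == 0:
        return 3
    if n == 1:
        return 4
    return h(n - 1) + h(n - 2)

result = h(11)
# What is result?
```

Build up from base cases: h(0)=3, h(1)=4, h(2)=7, h(3)=11, h(4)=18, h(5)=29, h(6)=47, ..., h(11)=521

Answer: 521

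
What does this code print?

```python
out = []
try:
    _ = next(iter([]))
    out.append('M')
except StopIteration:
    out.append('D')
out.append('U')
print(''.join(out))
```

Execution trace: 'D' (except StopIteration) → 'U' (after the try/except). Output: DU

Answer: DU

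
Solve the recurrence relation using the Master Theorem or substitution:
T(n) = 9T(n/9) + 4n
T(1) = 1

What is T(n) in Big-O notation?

By Master Theorem: a=9, b=9, f(n)=4n. Since log_9(9) = 1 and f(n) = Θ(n^1), Case 2 applies. T(n) = O(n log n).

Answer: O(n log n)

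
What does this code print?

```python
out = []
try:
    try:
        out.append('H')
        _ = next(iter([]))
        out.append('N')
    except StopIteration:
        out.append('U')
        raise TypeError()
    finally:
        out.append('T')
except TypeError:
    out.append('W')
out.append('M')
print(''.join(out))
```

Execution trace: 'H' (inner try body) → 'U' (inner except StopIteration) → 'T' (inner finally) → 'W' (outer except TypeError) → 'M' (after the try/except). Output: HUTWM

Answer: HUTWM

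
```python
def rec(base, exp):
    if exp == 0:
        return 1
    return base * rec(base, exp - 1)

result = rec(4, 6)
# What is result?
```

rec(4, 6) = 4 * 4 * 4 * 4 * 4 * 4 = 4096

Answer: 4096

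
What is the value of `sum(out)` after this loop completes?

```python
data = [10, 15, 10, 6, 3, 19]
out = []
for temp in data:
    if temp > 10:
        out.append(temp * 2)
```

Sum of doubled values > 10
`out` takes the values: [] → [30] → [30, 38]
So `sum(out)` = 68

Answer: 68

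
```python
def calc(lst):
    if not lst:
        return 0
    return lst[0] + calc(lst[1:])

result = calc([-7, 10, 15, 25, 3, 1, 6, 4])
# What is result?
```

(-7) + 10 + 15 + 25 + 3 + 1 + 6 + 4 + 0 = 57

Answer: 57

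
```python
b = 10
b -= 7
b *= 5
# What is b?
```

Trace:
`b = 10` → b = 10
`b -= 7` → b = 3
`b *= 5` → b = 15
So b = 15

Answer: 15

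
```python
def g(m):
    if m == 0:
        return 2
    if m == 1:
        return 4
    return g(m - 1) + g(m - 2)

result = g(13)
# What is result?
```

Build up from base cases: g(0)=2, g(1)=4, g(2)=6, g(3)=10, g(4)=16, g(5)=26, g(6)=42, ..., g(13)=1220

Answer: 1220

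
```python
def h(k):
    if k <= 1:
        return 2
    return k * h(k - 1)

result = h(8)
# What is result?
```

h(8) = 8 * 7 * 6 * 5 * 4 * 3 * 2 * 2 = 80640

Answer: 80640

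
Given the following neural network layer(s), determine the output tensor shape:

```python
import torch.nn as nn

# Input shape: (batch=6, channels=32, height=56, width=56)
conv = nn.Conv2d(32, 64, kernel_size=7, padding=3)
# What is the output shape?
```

Input: (6, 32, 56, 56) -> Output: (6, 64, 56, 56)

Answer: (6, 64, 56, 56)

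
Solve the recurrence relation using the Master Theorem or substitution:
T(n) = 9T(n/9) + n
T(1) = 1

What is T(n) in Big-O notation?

By Master Theorem: a=9, b=9, f(n)=n. Since log_9(9) = 1 and f(n) = Θ(n^1), Case 2 applies. T(n) = O(n log n).

Answer: O(n log n)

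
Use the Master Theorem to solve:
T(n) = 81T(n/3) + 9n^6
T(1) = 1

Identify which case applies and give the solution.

a=81, b=3, f(n)=9n^6. log_3(81) = 4. Since c=6 > 4 and the regularity condition holds (81(n/3)^6 = (81/3^6)n^6 with 81/3^6 < 1), Case 3 applies: T(n) = Θ(f(n)) = O(n^6).

Answer: O(n^6) - Case 3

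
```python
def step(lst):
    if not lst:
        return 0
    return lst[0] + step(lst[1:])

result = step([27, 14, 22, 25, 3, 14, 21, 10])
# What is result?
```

27 + 14 + 22 + 25 + 3 + 14 + 21 + 10 + 0 = 136

Answer: 136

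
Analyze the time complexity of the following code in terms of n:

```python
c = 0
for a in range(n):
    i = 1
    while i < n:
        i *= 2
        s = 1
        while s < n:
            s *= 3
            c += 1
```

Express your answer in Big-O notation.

Each loop level contributes: n × log n × log n. Multiplying the contributions gives O(n log² n).

Answer: O(n log² n)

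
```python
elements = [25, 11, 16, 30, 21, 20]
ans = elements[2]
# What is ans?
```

Trace:
`elements = [25, 11, 16, 30, 21, 20]` → elements = [25, 11, 16, 30, 21, 20]
`ans = elements[2]` → ans = 16
So ans = 16

Answer: 16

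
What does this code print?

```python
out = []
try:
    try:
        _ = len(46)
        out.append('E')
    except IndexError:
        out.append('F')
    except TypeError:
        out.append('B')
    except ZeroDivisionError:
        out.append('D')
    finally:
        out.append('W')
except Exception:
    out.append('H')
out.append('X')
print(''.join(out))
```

Execution trace: 'B' (inner except TypeError) → 'W' (inner finally) → 'X' (after the try/except). Output: BWX

Answer: BWX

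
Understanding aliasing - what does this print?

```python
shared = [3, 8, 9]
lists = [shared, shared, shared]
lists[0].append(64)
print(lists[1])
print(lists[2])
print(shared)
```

Key concept: list of same reference.
Step by step:
`shared = [3, 8, 9]` → shared = [3, 8, 9]
`lists = [shared, shared, shared]` → lists = [[3, 8, 9], [3, 8, 9], [3, 8, 9]]
`lists[0].append(64)` → shared = [3, 8, 9, 64]; lists = [[3, 8, 9, 64], [3, 8, 9, 64], [3, 8, 9, 64]]
`print(lists[1])` → prints [3, 8, 9, 64]
`print(lists[2])` → prints [3, 8, 9, 64]
`print(shared)` → prints [3, 8, 9, 64]

Answer:
[3, 8, 9, 64]
[3, 8, 9, 64]
[3, 8, 9, 64]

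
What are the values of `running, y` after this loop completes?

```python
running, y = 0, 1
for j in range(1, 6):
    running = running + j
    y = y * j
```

Sum and factorial of 1 to 5
`running, y` takes the values: (0, 1) → (1, 1) → (3, 1) → (3, 2) → (6, 2) → (6, 6) → (10, 6) → (10, 24) → (15, 24) → (15, 120)

Answer: 15, 120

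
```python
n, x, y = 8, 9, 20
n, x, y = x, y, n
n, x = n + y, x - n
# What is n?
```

Trace:
`n, x, y = 8, 9, 20` → n = 8; x = 9; y = 20
`n, x, y = x, y, n` → n = 9; x = 20; y = 8
`n, x = n + y, x - n` → n = 17; x = 11
So n = 17

Answer: 17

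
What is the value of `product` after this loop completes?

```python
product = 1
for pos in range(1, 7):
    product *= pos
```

6! = 720
`product` takes the values: 1 → 2 → 6 → 24 → 120 → 720

Answer: 720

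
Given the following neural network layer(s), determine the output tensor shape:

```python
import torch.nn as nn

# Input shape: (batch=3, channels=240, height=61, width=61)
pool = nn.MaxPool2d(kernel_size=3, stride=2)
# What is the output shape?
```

Input: (3, 240, 61, 61) -> Output: (3, 240, 30, 30)

Answer: (3, 240, 30, 30)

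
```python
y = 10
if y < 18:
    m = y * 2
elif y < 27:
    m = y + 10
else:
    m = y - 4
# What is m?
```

Trace:
`y = 10` → y = 10
`if y < 18: ...` → y < 18 is True → m = 20
So m = 20

Answer: 20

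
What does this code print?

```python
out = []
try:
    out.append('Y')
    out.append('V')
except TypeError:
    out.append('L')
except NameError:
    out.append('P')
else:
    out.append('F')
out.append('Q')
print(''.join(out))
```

Execution trace: 'Y' (try body) → 'V' (try body, no exception) → 'F' (else) → 'Q' (after the try/except). Output: YVFQ

Answer: YVFQ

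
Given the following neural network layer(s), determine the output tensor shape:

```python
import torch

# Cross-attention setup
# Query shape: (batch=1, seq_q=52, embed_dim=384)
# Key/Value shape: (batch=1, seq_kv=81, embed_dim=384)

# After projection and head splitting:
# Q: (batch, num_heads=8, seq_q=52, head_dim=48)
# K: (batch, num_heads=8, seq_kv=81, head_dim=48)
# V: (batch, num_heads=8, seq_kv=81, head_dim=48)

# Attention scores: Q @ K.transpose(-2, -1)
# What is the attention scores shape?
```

Input: (1, 52, 384) -> Output: (1, 8, 52, 81)

Answer: (1, 8, 52, 81)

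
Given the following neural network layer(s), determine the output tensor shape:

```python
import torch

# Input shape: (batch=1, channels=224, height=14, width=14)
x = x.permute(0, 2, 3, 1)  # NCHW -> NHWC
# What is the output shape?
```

Input: (1, 224, 14, 14) -> Output: (1, 14, 14, 224)

Answer: (1, 14, 14, 224)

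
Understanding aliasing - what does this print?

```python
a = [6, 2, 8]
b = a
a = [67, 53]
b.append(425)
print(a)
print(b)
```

Key concept: rebinding vs mutation: a is rebound to a new list, b still points at the original.
Step by step:
`a = [6, 2, 8]` → a = [6, 2, 8]
`b = a` → b = [6, 2, 8] (same object as a)
`a = [67, 53]` → a = [67, 53]
`b.append(425)` → b = [6, 2, 8, 425]
`print(a)` → prints [67, 53]
`print(b)` → prints [6, 2, 8, 425]

Answer:
[67, 53]
[6, 2, 8, 425]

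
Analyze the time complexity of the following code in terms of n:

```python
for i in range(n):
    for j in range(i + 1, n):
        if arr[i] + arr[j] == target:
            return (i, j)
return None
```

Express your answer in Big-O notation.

This is Two sum brute force. Time complexity: O(n²).

Answer: O(n²)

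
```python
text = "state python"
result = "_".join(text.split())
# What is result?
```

Trace:
`text = "state python"` → text = 'state python'
`result = "_".join(text.split())` → result = 'state_python'
So result = 'state_python'

Answer: 'state_python'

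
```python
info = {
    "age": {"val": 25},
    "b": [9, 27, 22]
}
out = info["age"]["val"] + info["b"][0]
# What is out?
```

Trace:
`info = { ...` → info = {'age': {'val': 25}, 'b': [9, 27, 22]}
`out = info["age"]["val"] + info["b"][0]` → out = 34
So out = 34

Answer: 34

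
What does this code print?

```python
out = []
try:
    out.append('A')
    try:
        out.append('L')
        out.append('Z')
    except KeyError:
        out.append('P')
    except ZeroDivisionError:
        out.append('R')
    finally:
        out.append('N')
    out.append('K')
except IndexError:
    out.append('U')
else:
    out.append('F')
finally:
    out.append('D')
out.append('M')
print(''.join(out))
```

Execution trace: 'A' (try body) → 'L' (inner try body) → 'Z' (inner try body, no exception) → 'N' (inner finally) → 'K' (try body, no exception) → 'F' (else) → 'D' (finally) → 'M' (after the try/except). Output: ALZNKFDM

Answer: ALZNKFDM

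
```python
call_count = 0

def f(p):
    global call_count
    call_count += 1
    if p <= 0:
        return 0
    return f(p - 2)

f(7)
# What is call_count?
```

Linear recursion stepping by 2: 5 calls from p=7 down to ≤0.

Answer: 5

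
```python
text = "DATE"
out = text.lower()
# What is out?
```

Trace:
`text = "DATE"` → text = 'DATE'
`out = text.lower()` → out = 'date'
So out = 'date'

Answer: 'date'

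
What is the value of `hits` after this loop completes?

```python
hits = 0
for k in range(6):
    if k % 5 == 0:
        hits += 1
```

Count numbers divisible by 5 in range(6)
`hits` takes the values: 0 → 1 → 2

Answer: 2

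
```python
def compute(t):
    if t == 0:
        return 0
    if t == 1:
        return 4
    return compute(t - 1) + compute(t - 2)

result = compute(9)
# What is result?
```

Build up from base cases: compute(0)=0, compute(1)=4, compute(2)=4, compute(3)=8, compute(4)=12, compute(5)=20, compute(6)=32, ..., compute(9)=136

Answer: 136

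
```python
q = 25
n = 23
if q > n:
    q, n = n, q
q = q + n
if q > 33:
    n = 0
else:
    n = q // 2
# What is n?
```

Trace:
`q = 25` → q = 25
`n = 23` → n = 23
`if q > n: ...` → q > n is True → q = 23; n = 25
`q = q + n` → q = 48
`if q > 33: ...` → q > 33 is True → n = 0
So n = 0

Answer: 0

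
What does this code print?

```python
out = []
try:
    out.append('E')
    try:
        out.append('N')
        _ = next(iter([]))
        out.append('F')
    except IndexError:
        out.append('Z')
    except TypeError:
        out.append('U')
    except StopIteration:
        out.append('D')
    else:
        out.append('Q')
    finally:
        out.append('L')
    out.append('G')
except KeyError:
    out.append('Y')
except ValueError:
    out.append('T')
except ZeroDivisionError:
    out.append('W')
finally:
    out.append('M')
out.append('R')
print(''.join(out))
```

Execution trace: 'E' (try body) → 'N' (inner try body) → 'D' (inner except StopIteration) → 'L' (inner finally) → 'G' (try body, no exception) → 'M' (finally) → 'R' (after the try/except). Output: ENDLGMR

Answer: ENDLGMR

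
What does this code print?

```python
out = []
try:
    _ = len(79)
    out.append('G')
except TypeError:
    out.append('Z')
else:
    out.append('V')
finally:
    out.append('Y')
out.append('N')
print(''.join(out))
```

Execution trace: 'Z' (except TypeError) → 'Y' (finally) → 'N' (after the try/except). Output: ZYN

Answer: ZYN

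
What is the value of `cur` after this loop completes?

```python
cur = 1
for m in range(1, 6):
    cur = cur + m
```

Start at 1, add 1 through 5
`cur` takes the values: 1 → 2 → 4 → 7 → 11 → 16

Answer: 16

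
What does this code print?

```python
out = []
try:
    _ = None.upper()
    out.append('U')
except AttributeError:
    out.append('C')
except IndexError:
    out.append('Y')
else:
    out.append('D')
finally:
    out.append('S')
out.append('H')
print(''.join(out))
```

Execution trace: 'C' (except AttributeError) → 'S' (finally) → 'H' (after the try/except). Output: CSH

Answer: CSH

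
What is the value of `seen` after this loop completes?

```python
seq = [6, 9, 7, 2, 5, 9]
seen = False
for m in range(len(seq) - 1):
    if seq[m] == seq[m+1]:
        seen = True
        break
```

Check consecutive duplicates in [6, 9, 7, 2, 5, 9]
`seen` takes the values: False

Answer: False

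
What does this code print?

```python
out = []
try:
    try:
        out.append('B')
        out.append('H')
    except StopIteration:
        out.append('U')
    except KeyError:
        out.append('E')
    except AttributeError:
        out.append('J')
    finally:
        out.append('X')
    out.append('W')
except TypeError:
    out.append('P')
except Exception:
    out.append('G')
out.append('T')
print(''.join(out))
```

Execution trace: 'B' (inner try body) → 'H' (inner try body, no exception) → 'X' (inner finally) → 'W' (try body, no exception) → 'T' (after the try/except). Output: BHXWT

Answer: BHXWT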